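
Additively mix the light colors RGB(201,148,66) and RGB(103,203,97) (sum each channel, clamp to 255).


Additive: each channel = min(255, C₁+C₂)
R: 201+103 = 304 → 255
G: 148+203 = 351 → 255
B: 66+97 = 163 → 163
= RGB(255, 255, 163)


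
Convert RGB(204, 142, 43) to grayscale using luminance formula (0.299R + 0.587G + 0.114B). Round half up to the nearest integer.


Gray = 0.299×R + 0.587×G + 0.114×B
Gray = 0.299×204 + 0.587×142 + 0.114×43
Gray = 60.996 + 83.354 + 4.902
Gray = 149.252 → round half up → 149
Gray = 149


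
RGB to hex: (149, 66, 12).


R = 149 → 95 (hex)
G = 66 → 42 (hex)
B = 12 → 0C (hex)
Hex = #95420C


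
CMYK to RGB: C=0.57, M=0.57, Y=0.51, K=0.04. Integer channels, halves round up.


R = 255 × (1-C) × (1-K) = 255 × 0.43 × 0.96 = 105.264 → 105
G = 255 × (1-M) × (1-K) = 255 × 0.43 × 0.96 = 105.264 → 105
B = 255 × (1-Y) × (1-K) = 255 × 0.49 × 0.96 = 119.952 → 120
= RGB(105, 105, 120)


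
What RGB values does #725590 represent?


72 → 114 (R)
55 → 85 (G)
90 → 144 (B)
= RGB(114, 85, 144)


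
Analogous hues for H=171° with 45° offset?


Base hue: 171°
Left analog: (171 - 45) mod 360 = 126°
Right analog: (171 + 45) mod 360 = 216°
Analogous hues = 126° and 216°


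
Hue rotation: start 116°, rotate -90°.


New hue = (H + rotation) mod 360
New hue = (116 -90) mod 360
= 26 mod 360
= 26°


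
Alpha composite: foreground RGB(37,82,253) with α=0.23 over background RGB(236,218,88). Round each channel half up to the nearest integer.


C = α×F + (1-α)×B, with 1-α = 0.77
R: 0.23×37 + 0.77×236 = 8.51 + 181.72 = 190.23 → 190
G: 0.23×82 + 0.77×218 = 18.86 + 167.86 = 186.72 → 187
B: 0.23×253 + 0.77×88 = 58.19 + 67.76 = 125.95 → 126
= RGB(190, 187, 126)


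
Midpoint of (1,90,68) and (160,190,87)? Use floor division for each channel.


Midpoint: each channel = ⌊(C₁+C₂)/2⌋
R: ⌊(1+160)/2⌋ = 80
G: ⌊(90+190)/2⌋ = 140
B: ⌊(68+87)/2⌋ = 77
= RGB(80, 140, 77)


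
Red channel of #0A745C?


Color: #0A745C
R = 0A = 10
G = 74 = 116
B = 5C = 92
Red = 10


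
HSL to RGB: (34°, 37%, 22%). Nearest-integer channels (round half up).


H=34°, S=0.37, L=0.22
C = (1-|2L-1|)×S = (1-|-0.56|)×0.37 = 0.1628
H' = H/60 = 34/60 ≈ 0.5667; X = C×(1-|H' mod 2 - 1|) ≈ 0.0923
m = L - C/2 = 0.22 - 0.0814 = 0.1386
Sector ⌊H'⌋ = 0 → (R',G',B') = (0.1628, ≈0.0923, 0.0)
RGB = ((R'+m)×255, (G'+m)×255, (B'+m)×255) = (76.857, 58.8676, 35.343)
Round half up → RGB(77, 59, 35)


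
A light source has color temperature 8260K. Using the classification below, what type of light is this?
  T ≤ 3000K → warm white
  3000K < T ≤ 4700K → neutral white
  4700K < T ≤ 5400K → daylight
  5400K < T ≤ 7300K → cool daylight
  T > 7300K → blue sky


Temperature: 8260K
8260K > 7300K → blue sky
Classification: blue sky


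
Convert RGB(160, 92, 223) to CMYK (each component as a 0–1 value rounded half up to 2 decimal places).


R'=160/255≈0.6275, G'=92/255≈0.3608, B'=223/255≈0.8745
K = 1 - max(R',G',B') = 1 - 223/255 = 32/255 = 0.12549… → 0.13
(1-R'-K)/(1-K) simplifies to (max-R)/max with max = 223:
C = (223-160)/223 = 63/223 = 0.28251… → 0.28
M = (223-92)/223 = 131/223 = 0.58744… → 0.59
Y = (223-223)/223 = 0/223 = 0 → 0.00
= CMYK(0.28, 0.59, 0.00, 0.13)


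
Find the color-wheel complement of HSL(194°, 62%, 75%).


Complement = opposite side of color wheel = hue + 180°
H' = (194 + 180) mod 360 = 14°
S and L unchanged.
= HSL(14°, 62%, 75%)


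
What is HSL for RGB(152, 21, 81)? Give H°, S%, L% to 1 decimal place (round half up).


Normalize: R'=152/255≈0.5961, G'=21/255≈0.0824, B'=81/255≈0.3176
Max=152/255, Min=21/255, Δ=Max-Min=131/255
L = (Max+Min)/2 = (152+21)/510 = 173/510 = 0.33921… → L = 33.9%
L ≤ 0.5 → S = Δ/(Max+Min) = 131/(152+21) = 131/173 = 0.75722… → S = 75.7%
(the 1/255 factors cancel in S and H, so raw channel differences can be used)
Max is R' → H = 60 × (((G-B)/Δ) mod 6) = 60 × (((21-81)/131) mod 6)
  (-60)/131 = -0.4580…; negative, so add 6 → 5.5419…
  H = 60 × 5.5419… = 332.519…° → H = 332.5°
= HSL(332.5°, 75.7%, 33.9%)


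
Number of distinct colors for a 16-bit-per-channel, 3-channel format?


Total bits = 16 bits/channel × 3 channels = 48 bits
Distinct colors = 2^48
= 281,474,976,710,656 colors


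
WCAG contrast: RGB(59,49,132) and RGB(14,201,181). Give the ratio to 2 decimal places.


Linearize each sRGB channel c=v/255: c/12.92 if c ≤ 0.04045 else ((c+0.055)/1.055)^2.4
L = 0.2126×R_lin + 0.7152×G_lin + 0.0722×B_lin
Color 1 (59,49,132):
  R=59: 59/255≈0.2314 > 0.04045 → ((0.2314+0.055)/1.055)^2.4 ≈ 0.04374
  G=49: 49/255≈0.1922 > 0.04045 → ((0.1922+0.055)/1.055)^2.4 ≈ 0.03071
  B=132: 132/255≈0.5176 > 0.04045 → ((0.5176+0.055)/1.055)^2.4 ≈ 0.23074
  L1 = 0.2126×0.04374 + 0.7152×0.03071 + 0.0722×0.23074 ≈ 0.04792
Color 2 (14,201,181):
  R=14: 14/255≈0.0549 > 0.04045 → ((0.0549+0.055)/1.055)^2.4 ≈ 0.00439
  G=201: 201/255≈0.7882 > 0.04045 → ((0.7882+0.055)/1.055)^2.4 ≈ 0.58408
  B=181: 181/255≈0.7098 > 0.04045 → ((0.7098+0.055)/1.055)^2.4 ≈ 0.46208
  L2 = 0.2126×0.00439 + 0.7152×0.58408 + 0.0722×0.46208 ≈ 0.45203
Lighter = 0.45203, Darker = 0.04792
Ratio = (L_lighter + 0.05) / (L_darker + 0.05)
Ratio = (0.45203 + 0.05) / (0.04792 + 0.05) = 0.50203 / 0.09792 ≈ 5.1267
Ratio ≈ 5.13:1


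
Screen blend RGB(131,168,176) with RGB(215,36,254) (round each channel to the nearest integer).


Screen: C = 255 - (255-A)×(255-B)/255, rounded to nearest integer
R: 255 - (255-131)×(255-215)/255 = 255 - 4960/255 ≈ 255 - 19.451 = 235.549 → 236
G: 255 - (255-168)×(255-36)/255 = 255 - 19053/255 ≈ 255 - 74.718 = 180.282 → 180
B: 255 - (255-176)×(255-254)/255 = 255 - 79/255 ≈ 255 - 0.310 = 254.690 → 255
= RGB(236, 180, 255)


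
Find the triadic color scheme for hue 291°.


Triadic: equally spaced at 120° intervals
H1 = 291°
H2 = (291 + 120) mod 360 = 51°
H3 = (291 + 240) mod 360 = 171°
Triadic = 291°, 51°, 171°


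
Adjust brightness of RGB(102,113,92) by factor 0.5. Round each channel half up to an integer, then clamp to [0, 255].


Multiply each channel by 0.5, round half up, clamp to [0, 255]
R: 102×0.5 = 51
G: 113×0.5 = 56.5 → round → 57
B: 92×0.5 = 46
= RGB(51, 57, 46)


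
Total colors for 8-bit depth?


Colors = 2^bits = 2^8
= 256 colors


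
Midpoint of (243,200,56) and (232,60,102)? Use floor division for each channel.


Midpoint: each channel = ⌊(C₁+C₂)/2⌋
R: ⌊(243+232)/2⌋ = 237
G: ⌊(200+60)/2⌋ = 130
B: ⌊(56+102)/2⌋ = 79
= RGB(237, 130, 79)


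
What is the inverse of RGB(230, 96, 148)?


Invert: (255-R, 255-G, 255-B)
R: 255-230 = 25
G: 255-96 = 159
B: 255-148 = 107
= RGB(25, 159, 107)


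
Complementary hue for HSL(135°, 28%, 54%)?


Complement = opposite side of color wheel = hue + 180°
H' = (135 + 180) mod 360 = 315°
S and L unchanged.
= HSL(315°, 28%, 54%)


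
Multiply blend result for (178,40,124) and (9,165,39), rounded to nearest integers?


Multiply: C = A×B/255, rounded to nearest integer
R: 178×9/255 = 1602/255 ≈ 6.282 → 6
G: 40×165/255 = 6600/255 ≈ 25.882 → 26
B: 124×39/255 = 4836/255 ≈ 18.965 → 19
= RGB(6, 26, 19)


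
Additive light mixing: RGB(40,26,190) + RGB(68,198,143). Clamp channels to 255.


Additive: each channel = min(255, C₁+C₂)
R: 40+68 = 108 → 108
G: 26+198 = 224 → 224
B: 190+143 = 333 → 255
= RGB(108, 224, 255)


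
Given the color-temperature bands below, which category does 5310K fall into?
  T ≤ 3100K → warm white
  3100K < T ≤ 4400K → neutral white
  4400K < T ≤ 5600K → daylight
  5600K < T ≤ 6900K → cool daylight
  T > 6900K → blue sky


Temperature: 5310K
4400K < 5310K ≤ 5600K → daylight
Classification: daylight


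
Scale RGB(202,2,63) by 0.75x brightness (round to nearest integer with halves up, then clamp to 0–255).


Multiply each channel by 0.75, round half up, clamp to [0, 255]
R: 202×0.75 = 151.5 → round → 152
G: 2×0.75 = 1.5 → round → 2
B: 63×0.75 = 47.25 → round → 47
= RGB(152, 2, 47)


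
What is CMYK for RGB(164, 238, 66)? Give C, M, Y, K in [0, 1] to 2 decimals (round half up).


R'=164/255≈0.6431, G'=238/255≈0.9333, B'=66/255≈0.2588
K = 1 - max(R',G',B') = 1 - 238/255 = 17/255 = 0.06666… → 0.07
(1-R'-K)/(1-K) simplifies to (max-R)/max with max = 238:
C = (238-164)/238 = 74/238 = 0.31092… → 0.31
M = (238-238)/238 = 0/238 = 0 → 0.00
Y = (238-66)/238 = 172/238 = 0.72268… → 0.72
= CMYK(0.31, 0.00, 0.72, 0.07)


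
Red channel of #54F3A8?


Color: #54F3A8
R = 54 = 84
G = F3 = 243
B = A8 = 168
Red = 84


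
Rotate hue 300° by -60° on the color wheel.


New hue = (H + rotation) mod 360
New hue = (300 -60) mod 360
= 240 mod 360
= 240°


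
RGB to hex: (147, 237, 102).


R = 147 → 93 (hex)
G = 237 → ED (hex)
B = 102 → 66 (hex)
Hex = #93ED66


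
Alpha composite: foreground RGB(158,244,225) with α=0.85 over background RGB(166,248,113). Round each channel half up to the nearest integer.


C = α×F + (1-α)×B, with 1-α = 0.15
R: 0.85×158 + 0.15×166 = 134.30 + 24.90 = 159.20 → 159
G: 0.85×244 + 0.15×248 = 207.40 + 37.20 = 244.60 → 245
B: 0.85×225 + 0.15×113 = 191.25 + 16.95 = 208.20 → 208
= RGB(159, 245, 208)


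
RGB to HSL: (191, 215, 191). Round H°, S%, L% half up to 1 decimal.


Normalize: R'=191/255≈0.7490, G'=215/255≈0.8431, B'=191/255≈0.7490
Max=215/255, Min=191/255, Δ=Max-Min=24/255
L = (Max+Min)/2 = (215+191)/510 = 406/510 = 0.79607… → L = 79.6%
L > 0.5 → S = Δ/(2-Max-Min) = 24/(510-215-191) = 24/104 = 0.23076… → S = 23.1%
(the 1/255 factors cancel in S and H, so raw channel differences can be used)
Max is G' → H = 60 × ((B-R)/Δ + 2) = 60 × ((191-191)/24 + 2)
  0/24 + 2 = 0 + 2 = 2
  H = 60 × 2 = 120° → H = 120.0°
= HSL(120.0°, 23.1%, 79.6%)


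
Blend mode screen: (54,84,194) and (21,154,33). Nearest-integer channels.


Screen: C = 255 - (255-A)×(255-B)/255, rounded to nearest integer
R: 255 - (255-54)×(255-21)/255 = 255 - 47034/255 ≈ 255 - 184.447 = 70.553 → 71
G: 255 - (255-84)×(255-154)/255 = 255 - 17271/255 ≈ 255 - 67.729 = 187.271 → 187
B: 255 - (255-194)×(255-33)/255 = 255 - 13542/255 ≈ 255 - 53.106 = 201.894 → 202
= RGB(71, 187, 202)


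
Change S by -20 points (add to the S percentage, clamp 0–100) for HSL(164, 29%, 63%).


Original S = 29%
Adjustment = -20 percentage points
New S = 29 + (-20) = 9
Clamp to [0, 100] → 9
= HSL(164°, 9%, 63%)


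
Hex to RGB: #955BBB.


95 → 149 (R)
5B → 91 (G)
BB → 187 (B)
= RGB(149, 91, 187)


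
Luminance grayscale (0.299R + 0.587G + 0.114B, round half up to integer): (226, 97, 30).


Gray = 0.299×R + 0.587×G + 0.114×B
Gray = 0.299×226 + 0.587×97 + 0.114×30
Gray = 67.574 + 56.939 + 3.420
Gray = 127.933 → round half up → 128
Gray = 128


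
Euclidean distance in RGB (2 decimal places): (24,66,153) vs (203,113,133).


d = √[(R₁-R₂)² + (G₁-G₂)² + (B₁-B₂)²]
d = √[(24-203)² + (66-113)² + (153-133)²]
d = √[32041 + 2209 + 400]
d = √34650
d ≈ 186.15


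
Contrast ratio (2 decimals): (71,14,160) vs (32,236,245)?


Linearize each sRGB channel c=v/255: c/12.92 if c ≤ 0.04045 else ((c+0.055)/1.055)^2.4
L = 0.2126×R_lin + 0.7152×G_lin + 0.0722×B_lin
Color 1 (71,14,160):
  R=71: 71/255≈0.2784 > 0.04045 → ((0.2784+0.055)/1.055)^2.4 ≈ 0.06301
  G=14: 14/255≈0.0549 > 0.04045 → ((0.0549+0.055)/1.055)^2.4 ≈ 0.00439
  B=160: 160/255≈0.6275 > 0.04045 → ((0.6275+0.055)/1.055)^2.4 ≈ 0.35153
  L1 = 0.2126×0.06301 + 0.7152×0.00439 + 0.0722×0.35153 ≈ 0.04192
Color 2 (32,236,245):
  R=32: 32/255≈0.1255 > 0.04045 → ((0.1255+0.055)/1.055)^2.4 ≈ 0.01444
  G=236: 236/255≈0.9255 > 0.04045 → ((0.9255+0.055)/1.055)^2.4 ≈ 0.83880
  B=245: 245/255≈0.9608 > 0.04045 → ((0.9608+0.055)/1.055)^2.4 ≈ 0.91310
  L2 = 0.2126×0.01444 + 0.7152×0.83880 + 0.0722×0.91310 ≈ 0.66891
Lighter = 0.66891, Darker = 0.04192
Ratio = (L_lighter + 0.05) / (L_darker + 0.05)
Ratio = (0.66891 + 0.05) / (0.04192 + 0.05) = 0.71891 / 0.09192 ≈ 7.8212
Ratio ≈ 7.82:1


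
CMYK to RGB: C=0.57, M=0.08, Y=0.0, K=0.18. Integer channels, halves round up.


R = 255 × (1-C) × (1-K) = 255 × 0.43 × 0.82 = 89.913 → 90
G = 255 × (1-M) × (1-K) = 255 × 0.92 × 0.82 = 192.372 → 192
B = 255 × (1-Y) × (1-K) = 255 × 1.00 × 0.82 = 209.1 → 209
= RGB(90, 192, 209)


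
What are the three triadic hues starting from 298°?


Triadic: equally spaced at 120° intervals
H1 = 298°
H2 = (298 + 120) mod 360 = 58°
H3 = (298 + 240) mod 360 = 178°
Triadic = 298°, 58°, 178°


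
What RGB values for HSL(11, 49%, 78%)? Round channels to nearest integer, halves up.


H=11°, S=0.49, L=0.78
C = (1-|2L-1|)×S = (1-|0.56|)×0.49 = 0.2156
H' = H/60 = 11/60 ≈ 0.1833; X = C×(1-|H' mod 2 - 1|) ≈ 0.0395
m = L - C/2 = 0.78 - 0.1078 = 0.6722
Sector ⌊H'⌋ = 0 → (R',G',B') = (0.2156, ≈0.0395, 0.0)
RGB = ((R'+m)×255, (G'+m)×255, (B'+m)×255) = (226.389, 181.4903, 171.411)
Round half up → RGB(226, 181, 171)


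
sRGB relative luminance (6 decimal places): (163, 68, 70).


Linearize each channel (sRGB transfer function): c = v/255; c_lin = c/12.92 if c ≤ 0.04045, else ((c+0.055)/1.055)^2.4
  R: 163/255 ≈ 0.639216 > 0.04045 → ((0.639216+0.055)/1.055)^2.4 ≈ 0.366253
  G: 68/255 ≈ 0.266667 > 0.04045 → ((0.266667+0.055)/1.055)^2.4 ≈ 0.057805
  B: 70/255 ≈ 0.274510 > 0.04045 → ((0.274510+0.055)/1.055)^2.4 ≈ 0.061246
R_lin = 0.366253, G_lin = 0.057805, B_lin = 0.061246
L = 0.2126×R + 0.7152×G + 0.0722×B
L = 0.2126×0.366253 + 0.7152×0.057805 + 0.0722×0.061246
L ≈ 0.123630


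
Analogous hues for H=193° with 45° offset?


Base hue: 193°
Left analog: (193 - 45) mod 360 = 148°
Right analog: (193 + 45) mod 360 = 238°
Analogous hues = 148° and 238°


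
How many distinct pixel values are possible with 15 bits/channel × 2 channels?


Total bits = 15 bits/channel × 2 channels = 30 bits
Distinct pixel values = 2^30
= 1,073,741,824 pixel values


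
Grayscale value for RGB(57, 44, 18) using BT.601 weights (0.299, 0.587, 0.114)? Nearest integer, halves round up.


Gray = 0.299×R + 0.587×G + 0.114×B
Gray = 0.299×57 + 0.587×44 + 0.114×18
Gray = 17.043 + 25.828 + 2.052
Gray = 44.923 → round half up → 45
Gray = 45


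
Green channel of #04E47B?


Color: #04E47B
R = 04 = 4
G = E4 = 228
B = 7B = 123
Green = 228


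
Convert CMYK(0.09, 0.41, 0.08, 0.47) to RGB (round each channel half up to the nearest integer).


R = 255 × (1-C) × (1-K) = 255 × 0.91 × 0.53 = 122.9865 → 123
G = 255 × (1-M) × (1-K) = 255 × 0.59 × 0.53 = 79.7385 → 80
B = 255 × (1-Y) × (1-K) = 255 × 0.92 × 0.53 = 124.338 → 124
= RGB(123, 80, 124)


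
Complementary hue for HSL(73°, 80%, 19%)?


Complement = opposite side of color wheel = hue + 180°
H' = (73 + 180) mod 360 = 253°
S and L unchanged.
= HSL(253°, 80%, 19%)


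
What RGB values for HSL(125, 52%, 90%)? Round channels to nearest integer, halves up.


H=125°, S=0.52, L=0.90
C = (1-|2L-1|)×S = (1-|0.80|)×0.52 = 0.104
H' = H/60 = 125/60 ≈ 2.0833; X = C×(1-|H' mod 2 - 1|) ≈ 0.0087
m = L - C/2 = 0.90 - 0.052 = 0.848
Sector ⌊H'⌋ = 2 → (R',G',B') = (0.0, 0.104, ≈0.0087)
RGB = ((R'+m)×255, (G'+m)×255, (B'+m)×255) = (216.24, 242.76, 218.45)
Round half up → RGB(216, 243, 218)


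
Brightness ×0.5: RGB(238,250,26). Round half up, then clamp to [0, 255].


Multiply each channel by 0.5, round half up, clamp to [0, 255]
R: 238×0.5 = 119
G: 250×0.5 = 125
B: 26×0.5 = 13
= RGB(119, 125, 13)


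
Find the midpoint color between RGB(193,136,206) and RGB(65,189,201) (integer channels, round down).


Midpoint: each channel = ⌊(C₁+C₂)/2⌋
R: ⌊(193+65)/2⌋ = 129
G: ⌊(136+189)/2⌋ = 162
B: ⌊(206+201)/2⌋ = 203
= RGB(129, 162, 203)


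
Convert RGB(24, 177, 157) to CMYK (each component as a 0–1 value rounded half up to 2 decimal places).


R'=24/255≈0.0941, G'=177/255≈0.6941, B'=157/255≈0.6157
K = 1 - max(R',G',B') = 1 - 177/255 = 78/255 = 0.30588… → 0.31
(1-R'-K)/(1-K) simplifies to (max-R)/max with max = 177:
C = (177-24)/177 = 153/177 = 0.86440… → 0.86
M = (177-177)/177 = 0/177 = 0 → 0.00
Y = (177-157)/177 = 20/177 = 0.11299… → 0.11
= CMYK(0.86, 0.00, 0.11, 0.31)


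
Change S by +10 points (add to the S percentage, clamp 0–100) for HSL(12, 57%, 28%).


Original S = 57%
Adjustment = +10 percentage points
New S = 57 + (10) = 67
Clamp to [0, 100] → 67
= HSL(12°, 67%, 28%)


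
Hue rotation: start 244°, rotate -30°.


New hue = (H + rotation) mod 360
New hue = (244 -30) mod 360
= 214 mod 360
= 214°


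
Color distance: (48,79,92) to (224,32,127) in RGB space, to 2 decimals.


d = √[(R₁-R₂)² + (G₁-G₂)² + (B₁-B₂)²]
d = √[(48-224)² + (79-32)² + (92-127)²]
d = √[30976 + 2209 + 1225]
d = √34410
d ≈ 185.50


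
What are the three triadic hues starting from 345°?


Triadic: equally spaced at 120° intervals
H1 = 345°
H2 = (345 + 120) mod 360 = 105°
H3 = (345 + 240) mod 360 = 225°
Triadic = 345°, 105°, 225°


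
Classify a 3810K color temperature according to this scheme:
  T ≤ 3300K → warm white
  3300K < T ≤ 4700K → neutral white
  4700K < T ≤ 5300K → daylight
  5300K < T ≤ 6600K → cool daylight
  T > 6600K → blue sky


Temperature: 3810K
3300K < 3810K ≤ 4700K → neutral white
Classification: neutral white


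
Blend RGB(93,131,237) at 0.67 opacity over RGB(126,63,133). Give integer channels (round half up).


C = α×F + (1-α)×B, with 1-α = 0.33
R: 0.67×93 + 0.33×126 = 62.31 + 41.58 = 103.89 → 104
G: 0.67×131 + 0.33×63 = 87.77 + 20.79 = 108.56 → 109
B: 0.67×237 + 0.33×133 = 158.79 + 43.89 = 202.68 → 203
= RGB(104, 109, 203)


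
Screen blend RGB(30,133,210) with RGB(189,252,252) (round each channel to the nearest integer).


Screen: C = 255 - (255-A)×(255-B)/255, rounded to nearest integer
R: 255 - (255-30)×(255-189)/255 = 255 - 14850/255 ≈ 255 - 58.235 = 196.765 → 197
G: 255 - (255-133)×(255-252)/255 = 255 - 366/255 ≈ 255 - 1.435 = 253.565 → 254
B: 255 - (255-210)×(255-252)/255 = 255 - 135/255 ≈ 255 - 0.529 = 254.471 → 254
= RGB(197, 254, 254)


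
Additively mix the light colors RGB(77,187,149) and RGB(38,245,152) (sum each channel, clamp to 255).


Additive: each channel = min(255, C₁+C₂)
R: 77+38 = 115 → 115
G: 187+245 = 432 → 255
B: 149+152 = 301 → 255
= RGB(115, 255, 255)


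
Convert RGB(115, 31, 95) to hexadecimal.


R = 115 → 73 (hex)
G = 31 → 1F (hex)
B = 95 → 5F (hex)
Hex = #731F5F


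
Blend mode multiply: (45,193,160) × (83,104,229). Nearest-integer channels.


Multiply: C = A×B/255, rounded to nearest integer
R: 45×83/255 = 3735/255 ≈ 14.647 → 15
G: 193×104/255 = 20072/255 ≈ 78.714 → 79
B: 160×229/255 = 36640/255 ≈ 143.686 → 144
= RGB(15, 79, 144)


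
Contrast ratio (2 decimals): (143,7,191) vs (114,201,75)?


Linearize each sRGB channel c=v/255: c/12.92 if c ≤ 0.04045 else ((c+0.055)/1.055)^2.4
L = 0.2126×R_lin + 0.7152×G_lin + 0.0722×B_lin
Color 1 (143,7,191):
  R=143: 143/255≈0.5608 > 0.04045 → ((0.5608+0.055)/1.055)^2.4 ≈ 0.27468
  G=7: 7/255≈0.0275 ≤ 0.04045 → 0.0275/12.92 ≈ 0.00212
  B=191: 191/255≈0.7490 > 0.04045 → ((0.7490+0.055)/1.055)^2.4 ≈ 0.52100
  L1 = 0.2126×0.27468 + 0.7152×0.00212 + 0.0722×0.52100 ≈ 0.09753
Color 2 (114,201,75):
  R=114: 114/255≈0.4471 > 0.04045 → ((0.4471+0.055)/1.055)^2.4 ≈ 0.16827
  G=201: 201/255≈0.7882 > 0.04045 → ((0.7882+0.055)/1.055)^2.4 ≈ 0.58408
  B=75: 75/255≈0.2941 > 0.04045 → ((0.2941+0.055)/1.055)^2.4 ≈ 0.07036
  L2 = 0.2126×0.16827 + 0.7152×0.58408 + 0.0722×0.07036 ≈ 0.45859
Lighter = 0.45859, Darker = 0.09753
Ratio = (L_lighter + 0.05) / (L_darker + 0.05)
Ratio = (0.45859 + 0.05) / (0.09753 + 0.05) = 0.50859 / 0.14753 ≈ 3.4473
Ratio ≈ 3.45:1


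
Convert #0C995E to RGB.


0C → 12 (R)
99 → 153 (G)
5E → 94 (B)
= RGB(12, 153, 94)


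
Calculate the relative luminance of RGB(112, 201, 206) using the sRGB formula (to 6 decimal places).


Linearize each channel (sRGB transfer function): c = v/255; c_lin = c/12.92 if c ≤ 0.04045, else ((c+0.055)/1.055)^2.4
  R: 112/255 ≈ 0.439216 > 0.04045 → ((0.439216+0.055)/1.055)^2.4 ≈ 0.162029
  G: 201/255 ≈ 0.788235 > 0.04045 → ((0.788235+0.055)/1.055)^2.4 ≈ 0.584078
  B: 206/255 ≈ 0.807843 > 0.04045 → ((0.807843+0.055)/1.055)^2.4 ≈ 0.617207
R_lin = 0.162029, G_lin = 0.584078, B_lin = 0.617207
L = 0.2126×R + 0.7152×G + 0.0722×B
L = 0.2126×0.162029 + 0.7152×0.584078 + 0.0722×0.617207
L ≈ 0.496743


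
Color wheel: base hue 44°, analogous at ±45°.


Base hue: 44°
Left analog: (44 - 45) mod 360 = 359°
Right analog: (44 + 45) mod 360 = 89°
Analogous hues = 359° and 89°


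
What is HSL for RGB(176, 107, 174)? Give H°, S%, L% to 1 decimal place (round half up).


Normalize: R'=176/255≈0.6902, G'=107/255≈0.4196, B'=174/255≈0.6824
Max=176/255, Min=107/255, Δ=Max-Min=69/255
L = (Max+Min)/2 = (176+107)/510 = 283/510 = 0.55490… → L = 55.5%
L > 0.5 → S = Δ/(2-Max-Min) = 69/(510-176-107) = 69/227 = 0.30396… → S = 30.4%
(the 1/255 factors cancel in S and H, so raw channel differences can be used)
Max is R' → H = 60 × (((G-B)/Δ) mod 6) = 60 × (((107-174)/69) mod 6)
  (-67)/69 = -0.9710…; negative, so add 6 → 5.0289…
  H = 60 × 5.0289… = 301.739…° → H = 301.7°
= HSL(301.7°, 30.4%, 55.5%)


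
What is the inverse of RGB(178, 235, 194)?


Invert: (255-R, 255-G, 255-B)
R: 255-178 = 77
G: 255-235 = 20
B: 255-194 = 61
= RGB(77, 20, 61)


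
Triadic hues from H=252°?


Triadic: equally spaced at 120° intervals
H1 = 252°
H2 = (252 + 120) mod 360 = 12°
H3 = (252 + 240) mod 360 = 132°
Triadic = 252°, 12°, 132°


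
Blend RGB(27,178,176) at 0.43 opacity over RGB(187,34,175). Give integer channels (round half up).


C = α×F + (1-α)×B, with 1-α = 0.57
R: 0.43×27 + 0.57×187 = 11.61 + 106.59 = 118.20 → 118
G: 0.43×178 + 0.57×34 = 76.54 + 19.38 = 95.92 → 96
B: 0.43×176 + 0.57×175 = 75.68 + 99.75 = 175.43 → 175
= RGB(118, 96, 175)


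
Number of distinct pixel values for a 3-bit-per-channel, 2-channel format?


Total bits = 3 bits/channel × 2 channels = 6 bits
Distinct pixel values = 2^6
= 64 pixel values


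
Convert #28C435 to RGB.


28 → 40 (R)
C4 → 196 (G)
35 → 53 (B)
= RGB(40, 196, 53)


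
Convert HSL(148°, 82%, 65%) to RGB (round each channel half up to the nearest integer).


H=148°, S=0.82, L=0.65
C = (1-|2L-1|)×S = (1-|0.30|)×0.82 = 0.574
H' = H/60 = 148/60 ≈ 2.4667; X = C×(1-|H' mod 2 - 1|) ≈ 0.2679
m = L - C/2 = 0.65 - 0.287 = 0.363
Sector ⌊H'⌋ = 2 → (R',G',B') = (0.0, 0.574, ≈0.2679)
RGB = ((R'+m)×255, (G'+m)×255, (B'+m)×255) = (92.565, 238.935, 160.871)
Round half up → RGB(93, 239, 161)


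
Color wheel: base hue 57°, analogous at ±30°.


Base hue: 57°
Left analog: (57 - 30) mod 360 = 27°
Right analog: (57 + 30) mod 360 = 87°
Analogous hues = 27° and 87°


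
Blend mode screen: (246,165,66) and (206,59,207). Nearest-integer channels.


Screen: C = 255 - (255-A)×(255-B)/255, rounded to nearest integer
R: 255 - (255-246)×(255-206)/255 = 255 - 441/255 ≈ 255 - 1.729 = 253.271 → 253
G: 255 - (255-165)×(255-59)/255 = 255 - 17640/255 ≈ 255 - 69.176 = 185.824 → 186
B: 255 - (255-66)×(255-207)/255 = 255 - 9072/255 ≈ 255 - 35.576 = 219.424 → 219
= RGB(253, 186, 219)


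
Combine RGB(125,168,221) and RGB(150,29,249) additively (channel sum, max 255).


Additive: each channel = min(255, C₁+C₂)
R: 125+150 = 275 → 255
G: 168+29 = 197 → 197
B: 221+249 = 470 → 255
= RGB(255, 197, 255)


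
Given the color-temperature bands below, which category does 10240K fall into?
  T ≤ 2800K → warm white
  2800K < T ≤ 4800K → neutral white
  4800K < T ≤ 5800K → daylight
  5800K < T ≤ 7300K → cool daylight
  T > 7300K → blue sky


Temperature: 10240K
10240K > 7300K → blue sky
Classification: blue sky


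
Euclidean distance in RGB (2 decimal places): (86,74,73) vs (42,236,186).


d = √[(R₁-R₂)² + (G₁-G₂)² + (B₁-B₂)²]
d = √[(86-42)² + (74-236)² + (73-186)²]
d = √[1936 + 26244 + 12769]
d = √40949
d ≈ 202.36


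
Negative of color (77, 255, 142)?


Invert: (255-R, 255-G, 255-B)
R: 255-77 = 178
G: 255-255 = 0
B: 255-142 = 113
= RGB(178, 0, 113)


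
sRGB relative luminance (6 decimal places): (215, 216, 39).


Linearize each channel (sRGB transfer function): c = v/255; c_lin = c/12.92 if c ≤ 0.04045, else ((c+0.055)/1.055)^2.4
  R: 215/255 ≈ 0.843137 > 0.04045 → ((0.843137+0.055)/1.055)^2.4 ≈ 0.679542
  G: 216/255 ≈ 0.847059 > 0.04045 → ((0.847059+0.055)/1.055)^2.4 ≈ 0.686685
  B: 39/255 ≈ 0.152941 > 0.04045 → ((0.152941+0.055)/1.055)^2.4 ≈ 0.020289
R_lin = 0.679542, G_lin = 0.686685, B_lin = 0.020289
L = 0.2126×R + 0.7152×G + 0.0722×B
L = 0.2126×0.679542 + 0.7152×0.686685 + 0.0722×0.020289
L ≈ 0.637053


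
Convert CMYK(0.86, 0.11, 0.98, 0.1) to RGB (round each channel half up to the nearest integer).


R = 255 × (1-C) × (1-K) = 255 × 0.14 × 0.90 = 32.13 → 32
G = 255 × (1-M) × (1-K) = 255 × 0.89 × 0.90 = 204.255 → 204
B = 255 × (1-Y) × (1-K) = 255 × 0.02 × 0.90 = 4.59 → 5
= RGB(32, 204, 5)


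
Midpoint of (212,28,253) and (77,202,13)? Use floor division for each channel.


Midpoint: each channel = ⌊(C₁+C₂)/2⌋
R: ⌊(212+77)/2⌋ = 144
G: ⌊(28+202)/2⌋ = 115
B: ⌊(253+13)/2⌋ = 133
= RGB(144, 115, 133)


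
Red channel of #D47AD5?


Color: #D47AD5
R = D4 = 212
G = 7A = 122
B = D5 = 213
Red = 212


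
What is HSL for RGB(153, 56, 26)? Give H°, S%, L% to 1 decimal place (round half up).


Normalize: R'=153/255≈0.6000, G'=56/255≈0.2196, B'=26/255≈0.1020
Max=153/255, Min=26/255, Δ=Max-Min=127/255
L = (Max+Min)/2 = (153+26)/510 = 179/510 = 0.35098… → L = 35.1%
L ≤ 0.5 → S = Δ/(Max+Min) = 127/(153+26) = 127/179 = 0.70949… → S = 70.9%
(the 1/255 factors cancel in S and H, so raw channel differences can be used)
Max is R' → H = 60 × (((G-B)/Δ) mod 6) = 60 × (((56-26)/127) mod 6)
  30/127 = 0.2362…
  H = 60 × 0.2362… = 14.173…° → H = 14.2°
= HSL(14.2°, 70.9%, 35.1%)


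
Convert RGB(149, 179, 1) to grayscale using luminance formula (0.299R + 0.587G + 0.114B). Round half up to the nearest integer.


Gray = 0.299×R + 0.587×G + 0.114×B
Gray = 0.299×149 + 0.587×179 + 0.114×1
Gray = 44.551 + 105.073 + 0.114
Gray = 149.738 → round half up → 150
Gray = 150


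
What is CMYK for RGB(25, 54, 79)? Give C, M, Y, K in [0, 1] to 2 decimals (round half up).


R'=25/255≈0.0980, G'=54/255≈0.2118, B'=79/255≈0.3098
K = 1 - max(R',G',B') = 1 - 79/255 = 176/255 = 0.69019… → 0.69
(1-R'-K)/(1-K) simplifies to (max-R)/max with max = 79:
C = (79-25)/79 = 54/79 = 0.68354… → 0.68
M = (79-54)/79 = 25/79 = 0.31645… → 0.32
Y = (79-79)/79 = 0/79 = 0 → 0.00
= CMYK(0.68, 0.32, 0.00, 0.69)


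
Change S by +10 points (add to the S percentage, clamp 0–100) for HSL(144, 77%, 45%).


Original S = 77%
Adjustment = +10 percentage points
New S = 77 + (10) = 87
Clamp to [0, 100] → 87
= HSL(144°, 87%, 45%)


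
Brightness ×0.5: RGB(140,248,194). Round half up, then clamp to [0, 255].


Multiply each channel by 0.5, round half up, clamp to [0, 255]
R: 140×0.5 = 70
G: 248×0.5 = 124
B: 194×0.5 = 97
= RGB(70, 124, 97)


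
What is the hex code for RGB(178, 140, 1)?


R = 178 → B2 (hex)
G = 140 → 8C (hex)
B = 1 → 01 (hex)
Hex = #B28C01


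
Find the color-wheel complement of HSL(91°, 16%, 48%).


Complement = opposite side of color wheel = hue + 180°
H' = (91 + 180) mod 360 = 271°
S and L unchanged.
= HSL(271°, 16%, 48%)


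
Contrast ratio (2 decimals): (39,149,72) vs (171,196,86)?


Linearize each sRGB channel c=v/255: c/12.92 if c ≤ 0.04045 else ((c+0.055)/1.055)^2.4
L = 0.2126×R_lin + 0.7152×G_lin + 0.0722×B_lin
Color 1 (39,149,72):
  R=39: 39/255≈0.1529 > 0.04045 → ((0.1529+0.055)/1.055)^2.4 ≈ 0.02029
  G=149: 149/255≈0.5843 > 0.04045 → ((0.5843+0.055)/1.055)^2.4 ≈ 0.30054
  B=72: 72/255≈0.2824 > 0.04045 → ((0.2824+0.055)/1.055)^2.4 ≈ 0.06480
  L1 = 0.2126×0.02029 + 0.7152×0.30054 + 0.0722×0.06480 ≈ 0.22394
Color 2 (171,196,86):
  R=171: 171/255≈0.6706 > 0.04045 → ((0.6706+0.055)/1.055)^2.4 ≈ 0.40724
  G=196: 196/255≈0.7686 > 0.04045 → ((0.7686+0.055)/1.055)^2.4 ≈ 0.55201
  B=86: 86/255≈0.3373 > 0.04045 → ((0.3373+0.055)/1.055)^2.4 ≈ 0.09306
  L2 = 0.2126×0.40724 + 0.7152×0.55201 + 0.0722×0.09306 ≈ 0.48810
Lighter = 0.48810, Darker = 0.22394
Ratio = (L_lighter + 0.05) / (L_darker + 0.05)
Ratio = (0.48810 + 0.05) / (0.22394 + 0.05) = 0.53810 / 0.27394 ≈ 1.9643
Ratio ≈ 1.96:1


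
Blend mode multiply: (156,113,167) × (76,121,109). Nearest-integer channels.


Multiply: C = A×B/255, rounded to nearest integer
R: 156×76/255 = 11856/255 ≈ 46.494 → 46
G: 113×121/255 = 13673/255 ≈ 53.620 → 54
B: 167×109/255 = 18203/255 ≈ 71.384 → 71
= RGB(46, 54, 71)


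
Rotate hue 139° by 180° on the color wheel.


New hue = (H + rotation) mod 360
New hue = (139 + 180) mod 360
= 319 mod 360
= 319°


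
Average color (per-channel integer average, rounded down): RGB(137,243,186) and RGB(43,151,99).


Midpoint: each channel = ⌊(C₁+C₂)/2⌋
R: ⌊(137+43)/2⌋ = 90
G: ⌊(243+151)/2⌋ = 197
B: ⌊(186+99)/2⌋ = 142
= RGB(90, 197, 142)


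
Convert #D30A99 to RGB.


D3 → 211 (R)
0A → 10 (G)
99 → 153 (B)
= RGB(211, 10, 153)


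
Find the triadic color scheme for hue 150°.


Triadic: equally spaced at 120° intervals
H1 = 150°
H2 = (150 + 120) mod 360 = 270°
H3 = (150 + 240) mod 360 = 30°
Triadic = 150°, 270°, 30°


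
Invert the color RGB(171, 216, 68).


Invert: (255-R, 255-G, 255-B)
R: 255-171 = 84
G: 255-216 = 39
B: 255-68 = 187
= RGB(84, 39, 187)


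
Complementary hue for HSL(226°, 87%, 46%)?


Complement = opposite side of color wheel = hue + 180°
H' = (226 + 180) mod 360 = 46°
S and L unchanged.
= HSL(46°, 87%, 46%)


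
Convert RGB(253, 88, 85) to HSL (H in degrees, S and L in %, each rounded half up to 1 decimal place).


Normalize: R'=253/255≈0.9922, G'=88/255≈0.3451, B'=85/255≈0.3333
Max=253/255, Min=85/255, Δ=Max-Min=168/255
L = (Max+Min)/2 = (253+85)/510 = 338/510 = 0.66274… → L = 66.3%
L > 0.5 → S = Δ/(2-Max-Min) = 168/(510-253-85) = 168/172 = 0.97674… → S = 97.7%
(the 1/255 factors cancel in S and H, so raw channel differences can be used)
Max is R' → H = 60 × (((G-B)/Δ) mod 6) = 60 × (((88-85)/168) mod 6)
  3/168 = 0.0178…
  H = 60 × 0.0178… = 1.071…° → H = 1.1°
= HSL(1.1°, 97.7%, 66.3%)


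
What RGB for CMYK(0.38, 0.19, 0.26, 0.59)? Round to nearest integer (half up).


R = 255 × (1-C) × (1-K) = 255 × 0.62 × 0.41 = 64.821 → 65
G = 255 × (1-M) × (1-K) = 255 × 0.81 × 0.41 = 84.6855 → 85
B = 255 × (1-Y) × (1-K) = 255 × 0.74 × 0.41 = 77.367 → 77
= RGB(65, 85, 77)


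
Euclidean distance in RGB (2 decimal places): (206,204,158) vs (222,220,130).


d = √[(R₁-R₂)² + (G₁-G₂)² + (B₁-B₂)²]
d = √[(206-222)² + (204-220)² + (158-130)²]
d = √[256 + 256 + 784]
d = √1296
d = 36.00


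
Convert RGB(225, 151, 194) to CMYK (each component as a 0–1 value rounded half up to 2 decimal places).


R'=225/255≈0.8824, G'=151/255≈0.5922, B'=194/255≈0.7608
K = 1 - max(R',G',B') = 1 - 225/255 = 30/255 = 0.11764… → 0.12
(1-R'-K)/(1-K) simplifies to (max-R)/max with max = 225:
C = (225-225)/225 = 0/225 = 0 → 0.00
M = (225-151)/225 = 74/225 = 0.32888… → 0.33
Y = (225-194)/225 = 31/225 = 0.13777… → 0.14
= CMYK(0.00, 0.33, 0.14, 0.12)


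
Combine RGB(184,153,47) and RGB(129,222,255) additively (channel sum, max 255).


Additive: each channel = min(255, C₁+C₂)
R: 184+129 = 313 → 255
G: 153+222 = 375 → 255
B: 47+255 = 302 → 255
= RGB(255, 255, 255)


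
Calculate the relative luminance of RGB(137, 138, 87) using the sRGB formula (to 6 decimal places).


Linearize each channel (sRGB transfer function): c = v/255; c_lin = c/12.92 if c ≤ 0.04045, else ((c+0.055)/1.055)^2.4
  R: 137/255 ≈ 0.537255 > 0.04045 → ((0.537255+0.055)/1.055)^2.4 ≈ 0.250158
  G: 138/255 ≈ 0.541176 > 0.04045 → ((0.541176+0.055)/1.055)^2.4 ≈ 0.254152
  B: 87/255 ≈ 0.341176 > 0.04045 → ((0.341176+0.055)/1.055)^2.4 ≈ 0.095307
R_lin = 0.250158, G_lin = 0.254152, B_lin = 0.095307
L = 0.2126×R + 0.7152×G + 0.0722×B
L = 0.2126×0.250158 + 0.7152×0.254152 + 0.0722×0.095307
L ≈ 0.241834


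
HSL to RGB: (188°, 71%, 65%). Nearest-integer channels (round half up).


H=188°, S=0.71, L=0.65
C = (1-|2L-1|)×S = (1-|0.30|)×0.71 = 0.497
H' = H/60 = 188/60 ≈ 3.1333; X = C×(1-|H' mod 2 - 1|) ≈ 0.4307
m = L - C/2 = 0.65 - 0.2485 = 0.4015
Sector ⌊H'⌋ = 3 → (R',G',B') = (0.0, ≈0.4307, 0.497)
RGB = ((R'+m)×255, (G'+m)×255, (B'+m)×255) = (102.3825, 212.2195, 229.1175)
Round half up → RGB(102, 212, 229)


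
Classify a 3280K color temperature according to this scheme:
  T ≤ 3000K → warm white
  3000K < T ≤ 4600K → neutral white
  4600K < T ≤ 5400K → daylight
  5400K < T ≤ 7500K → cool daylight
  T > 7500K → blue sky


Temperature: 3280K
3000K < 3280K ≤ 4600K → neutral white
Classification: neutral white


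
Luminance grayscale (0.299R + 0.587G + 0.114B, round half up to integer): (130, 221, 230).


Gray = 0.299×R + 0.587×G + 0.114×B
Gray = 0.299×130 + 0.587×221 + 0.114×230
Gray = 38.870 + 129.727 + 26.220
Gray = 194.817 → round half up → 195
Gray = 195


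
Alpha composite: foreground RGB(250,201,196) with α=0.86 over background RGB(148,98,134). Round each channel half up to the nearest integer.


C = α×F + (1-α)×B, with 1-α = 0.14
R: 0.86×250 + 0.14×148 = 215.00 + 20.72 = 235.72 → 236
G: 0.86×201 + 0.14×98 = 172.86 + 13.72 = 186.58 → 187
B: 0.86×196 + 0.14×134 = 168.56 + 18.76 = 187.32 → 187
= RGB(236, 187, 187)


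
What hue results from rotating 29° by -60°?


New hue = (H + rotation) mod 360
New hue = (29 -60) mod 360
= -31 mod 360
= 329°


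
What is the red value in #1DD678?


Color: #1DD678
R = 1D = 29
G = D6 = 214
B = 78 = 120
Red = 29


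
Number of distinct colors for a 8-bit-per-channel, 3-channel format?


Total bits = 8 bits/channel × 3 channels = 24 bits
Distinct colors = 2^24
= 16,777,216 colors


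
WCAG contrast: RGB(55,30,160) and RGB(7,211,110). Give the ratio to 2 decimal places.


Linearize each sRGB channel c=v/255: c/12.92 if c ≤ 0.04045 else ((c+0.055)/1.055)^2.4
L = 0.2126×R_lin + 0.7152×G_lin + 0.0722×B_lin
Color 1 (55,30,160):
  R=55: 55/255≈0.2157 > 0.04045 → ((0.2157+0.055)/1.055)^2.4 ≈ 0.03820
  G=30: 30/255≈0.1176 > 0.04045 → ((0.1176+0.055)/1.055)^2.4 ≈ 0.01298
  B=160: 160/255≈0.6275 > 0.04045 → ((0.6275+0.055)/1.055)^2.4 ≈ 0.35153
  L1 = 0.2126×0.03820 + 0.7152×0.01298 + 0.0722×0.35153 ≈ 0.04279
Color 2 (7,211,110):
  R=7: 7/255≈0.0275 ≤ 0.04045 → 0.0275/12.92 ≈ 0.00212
  G=211: 211/255≈0.8275 > 0.04045 → ((0.8275+0.055)/1.055)^2.4 ≈ 0.65141
  B=110: 110/255≈0.4314 > 0.04045 → ((0.4314+0.055)/1.055)^2.4 ≈ 0.15593
  L2 = 0.2126×0.00212 + 0.7152×0.65141 + 0.0722×0.15593 ≈ 0.47759
Lighter = 0.47759, Darker = 0.04279
Ratio = (L_lighter + 0.05) / (L_darker + 0.05)
Ratio = (0.47759 + 0.05) / (0.04279 + 0.05) = 0.52759 / 0.09279 ≈ 5.6860
Ratio ≈ 5.69:1


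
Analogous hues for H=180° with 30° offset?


Base hue: 180°
Left analog: (180 - 30) mod 360 = 150°
Right analog: (180 + 30) mod 360 = 210°
Analogous hues = 150° and 210°


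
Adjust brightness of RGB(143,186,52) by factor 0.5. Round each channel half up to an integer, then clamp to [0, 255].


Multiply each channel by 0.5, round half up, clamp to [0, 255]
R: 143×0.5 = 71.5 → round → 72
G: 186×0.5 = 93
B: 52×0.5 = 26
= RGB(72, 93, 26)


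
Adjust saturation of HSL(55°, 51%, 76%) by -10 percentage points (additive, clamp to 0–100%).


Original S = 51%
Adjustment = -10 percentage points
New S = 51 + (-10) = 41
Clamp to [0, 100] → 41
= HSL(55°, 41%, 76%)


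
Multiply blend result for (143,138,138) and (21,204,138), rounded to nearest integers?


Multiply: C = A×B/255, rounded to nearest integer
R: 143×21/255 = 3003/255 ≈ 11.776 → 12
G: 138×204/255 = 28152/255 ≈ 110.400 → 110
B: 138×138/255 = 19044/255 ≈ 74.682 → 75
= RGB(12, 110, 75)


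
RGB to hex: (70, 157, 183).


R = 70 → 46 (hex)
G = 157 → 9D (hex)
B = 183 → B7 (hex)
Hex = #469DB7


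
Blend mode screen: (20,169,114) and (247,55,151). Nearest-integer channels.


Screen: C = 255 - (255-A)×(255-B)/255, rounded to nearest integer
R: 255 - (255-20)×(255-247)/255 = 255 - 1880/255 ≈ 255 - 7.373 = 247.627 → 248
G: 255 - (255-169)×(255-55)/255 = 255 - 17200/255 ≈ 255 - 67.451 = 187.549 → 188
B: 255 - (255-114)×(255-151)/255 = 255 - 14664/255 ≈ 255 - 57.506 = 197.494 → 197
= RGB(248, 188, 197)


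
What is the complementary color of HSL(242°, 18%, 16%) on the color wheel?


Complement = opposite side of color wheel = hue + 180°
H' = (242 + 180) mod 360 = 62°
S and L unchanged.
= HSL(62°, 18%, 16%)


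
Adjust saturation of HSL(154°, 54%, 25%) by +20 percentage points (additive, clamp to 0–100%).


Original S = 54%
Adjustment = +20 percentage points
New S = 54 + (20) = 74
Clamp to [0, 100] → 74
= HSL(154°, 74%, 25%)


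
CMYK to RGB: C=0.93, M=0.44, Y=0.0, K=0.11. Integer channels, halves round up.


R = 255 × (1-C) × (1-K) = 255 × 0.07 × 0.89 = 15.8865 → 16
G = 255 × (1-M) × (1-K) = 255 × 0.56 × 0.89 = 127.092 → 127
B = 255 × (1-Y) × (1-K) = 255 × 1.00 × 0.89 = 226.95 → 227
= RGB(16, 127, 227)


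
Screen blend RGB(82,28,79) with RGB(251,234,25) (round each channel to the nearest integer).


Screen: C = 255 - (255-A)×(255-B)/255, rounded to nearest integer
R: 255 - (255-82)×(255-251)/255 = 255 - 692/255 ≈ 255 - 2.714 = 252.286 → 252
G: 255 - (255-28)×(255-234)/255 = 255 - 4767/255 ≈ 255 - 18.694 = 236.306 → 236
B: 255 - (255-79)×(255-25)/255 = 255 - 40480/255 ≈ 255 - 158.745 = 96.255 → 96
= RGB(252, 236, 96)


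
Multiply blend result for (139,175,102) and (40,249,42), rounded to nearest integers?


Multiply: C = A×B/255, rounded to nearest integer
R: 139×40/255 = 5560/255 ≈ 21.804 → 22
G: 175×249/255 = 43575/255 ≈ 170.882 → 171
B: 102×42/255 = 4284/255 ≈ 16.800 → 17
= RGB(22, 171, 17)


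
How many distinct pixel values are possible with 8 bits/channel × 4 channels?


Total bits = 8 bits/channel × 4 channels = 32 bits
Distinct pixel values = 2^32
= 4,294,967,296 pixel values


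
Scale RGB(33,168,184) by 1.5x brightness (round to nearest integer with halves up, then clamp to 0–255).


Multiply each channel by 1.5, round half up, clamp to [0, 255]
R: 33×1.5 = 49.5 → round → 50
G: 168×1.5 = 252
B: 184×1.5 = 276 → clamp → 255
= RGB(50, 252, 255)


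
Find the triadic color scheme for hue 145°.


Triadic: equally spaced at 120° intervals
H1 = 145°
H2 = (145 + 120) mod 360 = 265°
H3 = (145 + 240) mod 360 = 25°
Triadic = 145°, 265°, 25°


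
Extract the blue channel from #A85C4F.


Color: #A85C4F
R = A8 = 168
G = 5C = 92
B = 4F = 79
Blue = 79


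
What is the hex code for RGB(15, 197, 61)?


R = 15 → 0F (hex)
G = 197 → C5 (hex)
B = 61 → 3D (hex)
Hex = #0FC53D
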